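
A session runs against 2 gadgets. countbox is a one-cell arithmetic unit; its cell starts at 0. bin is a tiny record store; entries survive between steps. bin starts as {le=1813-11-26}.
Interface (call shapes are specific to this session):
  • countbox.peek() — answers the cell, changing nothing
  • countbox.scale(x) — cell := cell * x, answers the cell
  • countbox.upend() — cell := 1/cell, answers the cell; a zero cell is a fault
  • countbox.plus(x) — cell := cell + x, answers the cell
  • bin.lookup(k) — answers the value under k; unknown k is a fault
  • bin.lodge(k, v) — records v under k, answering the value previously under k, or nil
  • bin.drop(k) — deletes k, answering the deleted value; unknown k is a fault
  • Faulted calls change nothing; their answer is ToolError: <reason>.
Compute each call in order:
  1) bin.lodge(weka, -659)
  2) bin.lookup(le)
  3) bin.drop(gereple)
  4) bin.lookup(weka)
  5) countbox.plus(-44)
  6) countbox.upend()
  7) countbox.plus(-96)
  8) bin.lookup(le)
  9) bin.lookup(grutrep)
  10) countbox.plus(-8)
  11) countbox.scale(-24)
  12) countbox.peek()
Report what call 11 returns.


~$ bin.lodge k→weka v→-659
  nil
~$ bin.lookup k→le
  1813-11-26
~$ bin.drop k→gereple
  ToolError: no such key gereple
~$ bin.lookup k→weka
  -659
~$ countbox.plus x→-44
  -44
~$ countbox.upend
  -1/44
~$ countbox.plus x→-96
  -4225/44
~$ bin.lookup k→le
  1813-11-26
~$ bin.lookup k→grutrep
  ToolError: no such key grutrep
~$ countbox.plus x→-8
  -4577/44
~$ countbox.scale x→-24
  27462/11
~$ countbox.peek
  27462/11

Answer: 27462/11


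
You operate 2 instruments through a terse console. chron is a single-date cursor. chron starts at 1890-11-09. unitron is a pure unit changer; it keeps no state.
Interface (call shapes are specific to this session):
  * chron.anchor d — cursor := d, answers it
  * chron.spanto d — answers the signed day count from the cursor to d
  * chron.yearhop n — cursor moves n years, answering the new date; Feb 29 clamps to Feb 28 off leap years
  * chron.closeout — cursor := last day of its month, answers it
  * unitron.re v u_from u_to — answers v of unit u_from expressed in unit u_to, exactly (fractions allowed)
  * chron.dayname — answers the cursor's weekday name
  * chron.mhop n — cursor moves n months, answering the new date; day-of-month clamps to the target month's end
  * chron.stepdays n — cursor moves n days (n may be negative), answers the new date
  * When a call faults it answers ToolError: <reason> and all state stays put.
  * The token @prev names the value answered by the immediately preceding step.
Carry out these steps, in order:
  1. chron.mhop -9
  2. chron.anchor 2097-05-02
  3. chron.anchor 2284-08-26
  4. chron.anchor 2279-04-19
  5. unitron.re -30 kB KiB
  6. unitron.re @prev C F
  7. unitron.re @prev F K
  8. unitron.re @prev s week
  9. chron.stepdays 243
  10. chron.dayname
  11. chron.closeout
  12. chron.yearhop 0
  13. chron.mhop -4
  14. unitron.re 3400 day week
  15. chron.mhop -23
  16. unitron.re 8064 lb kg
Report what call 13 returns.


Answer: 2279-08-31

Derivation:
Using chron.mhop on n='-9', which returns 1890-02-09.
Then chron.anchor on d='2097-05-02', and see 2097-05-02.
I invoke chron.anchor on d='2284-08-26', — result: 2284-08-26.
Next I call chron.anchor on d='2279-04-19', giving 2279-04-19.
Calling unitron.re on v='-30', u_from='kB', u_to='KiB', and get -1875/64.
Calling unitron.re on v='@prev', u_from='C', u_to='F', — result: -1327/64.
Calling unitron.re on v='@prev', u_from='F', u_to='K', which returns 78033/320.
I run unitron.re on v='@prev', u_from='s', u_to='week', — result: 26011/64512000.
I use chron.stepdays on n='243', giving 2279-12-18.
I use chron.dayname(), and observe Thursday.
I run chron.closeout(), and get 2279-12-31.
Invoking chron.yearhop on n='0', giving 2279-12-31.
Now I run chron.mhop on n='-4', → 2279-08-31.
Using unitron.re on v='3400', u_from='day', u_to='week', and observe 3400/7.
I try chron.mhop on n='-23', and observe 2277-09-30.
Invoking unitron.re on v='8064', u_from='lb', u_to='kg': 2857631931/781250.


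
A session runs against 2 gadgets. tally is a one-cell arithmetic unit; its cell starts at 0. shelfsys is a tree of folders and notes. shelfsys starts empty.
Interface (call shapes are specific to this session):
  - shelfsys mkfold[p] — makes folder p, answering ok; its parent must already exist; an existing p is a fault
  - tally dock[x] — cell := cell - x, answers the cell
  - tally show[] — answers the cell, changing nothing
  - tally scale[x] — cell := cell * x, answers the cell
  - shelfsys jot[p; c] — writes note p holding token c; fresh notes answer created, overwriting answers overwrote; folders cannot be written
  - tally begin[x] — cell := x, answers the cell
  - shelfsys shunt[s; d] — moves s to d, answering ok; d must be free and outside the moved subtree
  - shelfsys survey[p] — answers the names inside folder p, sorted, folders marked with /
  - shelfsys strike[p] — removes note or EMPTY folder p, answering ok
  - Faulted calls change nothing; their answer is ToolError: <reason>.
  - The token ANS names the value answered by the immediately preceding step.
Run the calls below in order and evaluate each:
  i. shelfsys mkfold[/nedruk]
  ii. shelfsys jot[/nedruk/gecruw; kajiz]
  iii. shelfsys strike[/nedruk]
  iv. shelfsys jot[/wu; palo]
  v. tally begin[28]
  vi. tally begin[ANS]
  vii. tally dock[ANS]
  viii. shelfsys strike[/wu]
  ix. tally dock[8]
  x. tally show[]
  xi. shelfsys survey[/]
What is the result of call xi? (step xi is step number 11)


Answer: [nedruk/]

Derivation:
~$ shelfsys mkfold /nedruk
:: ok
~$ shelfsys jot /nedruk/gecruw kajiz
:: created
~$ shelfsys strike /nedruk
:: ToolError: not empty
~$ shelfsys jot /wu palo
:: created
~$ tally begin 28
:: 28
~$ tally begin ANS
:: 28
~$ tally dock ANS
:: 0
~$ shelfsys strike /wu
:: ok
~$ tally dock 8
:: -8
~$ tally show
:: -8
~$ shelfsys survey /
:: [nedruk/]


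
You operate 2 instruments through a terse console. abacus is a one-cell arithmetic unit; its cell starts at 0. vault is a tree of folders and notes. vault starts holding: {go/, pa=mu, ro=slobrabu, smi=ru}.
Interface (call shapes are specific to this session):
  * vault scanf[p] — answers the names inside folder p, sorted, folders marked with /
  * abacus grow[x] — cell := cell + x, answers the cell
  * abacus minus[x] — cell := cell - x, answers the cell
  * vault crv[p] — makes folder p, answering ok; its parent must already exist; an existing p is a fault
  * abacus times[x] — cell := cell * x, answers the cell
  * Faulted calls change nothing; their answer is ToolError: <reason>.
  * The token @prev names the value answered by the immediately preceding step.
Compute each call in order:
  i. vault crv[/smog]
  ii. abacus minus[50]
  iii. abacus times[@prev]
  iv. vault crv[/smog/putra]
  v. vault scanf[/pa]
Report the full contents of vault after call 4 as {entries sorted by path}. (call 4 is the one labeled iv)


! 1. vault crv(p=/smog) => ok
! 2. abacus minus(x=50) => -50
! 3. abacus times(x=@prev) => 2500
! 4. vault crv(p=/smog/putra) => ok
! 5. vault scanf(p=/pa) => ToolError: not a directory

Answer: {go/, pa=mu, ro=slobrabu, smi=ru, smog/, smog/putra/}


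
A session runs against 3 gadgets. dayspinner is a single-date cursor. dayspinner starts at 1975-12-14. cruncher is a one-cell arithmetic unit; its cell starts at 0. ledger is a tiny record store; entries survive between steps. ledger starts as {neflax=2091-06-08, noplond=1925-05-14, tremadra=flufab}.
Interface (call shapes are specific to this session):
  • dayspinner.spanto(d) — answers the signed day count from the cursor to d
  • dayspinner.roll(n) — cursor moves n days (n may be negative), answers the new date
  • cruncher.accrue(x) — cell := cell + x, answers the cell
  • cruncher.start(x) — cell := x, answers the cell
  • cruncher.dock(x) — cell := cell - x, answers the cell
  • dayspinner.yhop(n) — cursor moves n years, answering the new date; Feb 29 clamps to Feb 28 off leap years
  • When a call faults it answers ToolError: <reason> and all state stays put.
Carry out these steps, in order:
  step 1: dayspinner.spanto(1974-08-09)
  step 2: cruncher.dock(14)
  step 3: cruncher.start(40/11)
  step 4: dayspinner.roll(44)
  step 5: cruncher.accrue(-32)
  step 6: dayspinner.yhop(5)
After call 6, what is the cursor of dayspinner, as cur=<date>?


Answer: cur=1981-01-27

Derivation:
-> dayspinner.spanto(1974-08-09)
<- -492
-> cruncher.dock(14)
<- -14
-> cruncher.start(40/11)
<- 40/11
-> dayspinner.roll(44)
<- 1976-01-27
-> cruncher.accrue(-32)
<- -312/11
-> dayspinner.yhop(5)
<- 1981-01-27


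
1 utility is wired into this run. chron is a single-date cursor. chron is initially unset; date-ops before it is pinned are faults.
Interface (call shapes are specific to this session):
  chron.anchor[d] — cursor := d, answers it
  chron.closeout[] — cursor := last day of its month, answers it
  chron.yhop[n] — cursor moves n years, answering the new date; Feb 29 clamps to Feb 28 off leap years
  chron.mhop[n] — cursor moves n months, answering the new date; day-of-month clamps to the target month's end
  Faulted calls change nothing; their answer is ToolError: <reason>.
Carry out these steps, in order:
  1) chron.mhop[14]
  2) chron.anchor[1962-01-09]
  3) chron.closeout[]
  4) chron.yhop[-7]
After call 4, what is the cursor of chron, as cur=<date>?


Answer: cur=1955-01-31

Derivation:
$ mhop n='14'
= ToolError: no date set
$ anchor d='1962-01-09'
= 1962-01-09
$ closeout
= 1962-01-31
$ yhop n='-7'
= 1955-01-31


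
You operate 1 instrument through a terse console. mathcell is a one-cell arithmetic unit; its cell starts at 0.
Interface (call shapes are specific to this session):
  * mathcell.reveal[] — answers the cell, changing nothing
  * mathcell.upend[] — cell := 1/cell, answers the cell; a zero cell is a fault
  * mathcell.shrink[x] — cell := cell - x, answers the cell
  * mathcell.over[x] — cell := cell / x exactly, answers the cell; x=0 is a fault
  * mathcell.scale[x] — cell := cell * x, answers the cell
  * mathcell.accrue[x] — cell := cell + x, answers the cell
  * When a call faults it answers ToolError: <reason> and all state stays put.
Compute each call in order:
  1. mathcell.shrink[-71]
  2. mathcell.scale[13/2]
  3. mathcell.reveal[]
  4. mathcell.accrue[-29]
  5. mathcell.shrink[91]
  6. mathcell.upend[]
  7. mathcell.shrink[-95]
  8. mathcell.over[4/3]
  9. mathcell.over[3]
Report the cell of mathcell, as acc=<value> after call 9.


I use mathcell.shrink using x: -71, giving 71.
Now I run mathcell.scale using x: 13/2, which returns 923/2.
Invoking mathcell.reveal, — result: 923/2.
I invoke mathcell.accrue using x: -29, and see 865/2.
Now I run mathcell.shrink using x: 91, yielding 683/2.
I use mathcell.upend: 2/683.
I invoke mathcell.shrink using x: -95, — result: 64887/683.
I invoke mathcell.over using x: 4/3, giving 194661/2732.
I call mathcell.over using x: 3, and get 64887/2732.

Answer: acc=64887/2732


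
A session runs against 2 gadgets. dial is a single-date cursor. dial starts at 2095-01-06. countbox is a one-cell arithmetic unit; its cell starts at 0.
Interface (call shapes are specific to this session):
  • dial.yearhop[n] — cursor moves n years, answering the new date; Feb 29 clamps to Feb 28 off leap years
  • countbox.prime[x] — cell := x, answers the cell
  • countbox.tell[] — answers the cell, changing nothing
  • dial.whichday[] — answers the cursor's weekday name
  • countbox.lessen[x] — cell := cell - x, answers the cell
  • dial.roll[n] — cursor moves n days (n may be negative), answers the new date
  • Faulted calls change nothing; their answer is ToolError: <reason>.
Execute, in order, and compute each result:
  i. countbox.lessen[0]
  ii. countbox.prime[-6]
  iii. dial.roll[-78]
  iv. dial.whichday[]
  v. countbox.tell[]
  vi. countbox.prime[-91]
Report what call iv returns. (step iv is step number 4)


Answer: Wednesday

Derivation:
// 1. countbox.lessen(0) ~> 0
// 2. countbox.prime(-6) ~> -6
// 3. dial.roll(-78) ~> 2094-10-20
// 4. dial.whichday() ~> Wednesday
// 5. countbox.tell() ~> -6
// 6. countbox.prime(-91) ~> -91


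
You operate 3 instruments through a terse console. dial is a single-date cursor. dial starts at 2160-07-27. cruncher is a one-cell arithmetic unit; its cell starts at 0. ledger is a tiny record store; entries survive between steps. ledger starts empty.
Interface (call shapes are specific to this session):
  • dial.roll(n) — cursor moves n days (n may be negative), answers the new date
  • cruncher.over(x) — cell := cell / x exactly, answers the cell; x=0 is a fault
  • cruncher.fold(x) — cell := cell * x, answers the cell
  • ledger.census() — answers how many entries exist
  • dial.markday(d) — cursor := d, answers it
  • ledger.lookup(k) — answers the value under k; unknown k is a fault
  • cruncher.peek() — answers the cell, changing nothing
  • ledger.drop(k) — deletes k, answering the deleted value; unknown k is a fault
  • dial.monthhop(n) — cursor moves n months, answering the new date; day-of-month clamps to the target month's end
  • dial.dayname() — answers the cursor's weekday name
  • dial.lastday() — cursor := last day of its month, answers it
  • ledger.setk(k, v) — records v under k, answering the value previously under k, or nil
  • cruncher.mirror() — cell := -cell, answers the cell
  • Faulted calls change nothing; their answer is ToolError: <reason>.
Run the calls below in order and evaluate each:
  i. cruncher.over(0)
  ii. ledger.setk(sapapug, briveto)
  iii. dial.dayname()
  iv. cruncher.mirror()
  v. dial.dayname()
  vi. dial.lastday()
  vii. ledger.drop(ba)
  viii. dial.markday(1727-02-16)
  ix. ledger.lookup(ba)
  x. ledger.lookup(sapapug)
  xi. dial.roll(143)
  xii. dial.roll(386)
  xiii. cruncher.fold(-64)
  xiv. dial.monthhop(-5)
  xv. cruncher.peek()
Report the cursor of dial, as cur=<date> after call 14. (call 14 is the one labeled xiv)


-- over(x→0) => ToolError: division by zero
-- setk(k→sapapug, v→briveto) => nil
-- dayname() => Sunday
-- mirror() => 0
-- dayname() => Sunday
-- lastday() => 2160-07-31
-- drop(k→ba) => ToolError: no such key ba
-- markday(d→1727-02-16) => 1727-02-16
-- lookup(k→ba) => ToolError: no such key ba
-- lookup(k→sapapug) => briveto
-- roll(n→143) => 1727-07-09
-- roll(n→386) => 1728-07-29
-- fold(x→-64) => 0
-- monthhop(n→-5) => 1728-02-29
-- peek() => 0

Answer: cur=1728-02-29


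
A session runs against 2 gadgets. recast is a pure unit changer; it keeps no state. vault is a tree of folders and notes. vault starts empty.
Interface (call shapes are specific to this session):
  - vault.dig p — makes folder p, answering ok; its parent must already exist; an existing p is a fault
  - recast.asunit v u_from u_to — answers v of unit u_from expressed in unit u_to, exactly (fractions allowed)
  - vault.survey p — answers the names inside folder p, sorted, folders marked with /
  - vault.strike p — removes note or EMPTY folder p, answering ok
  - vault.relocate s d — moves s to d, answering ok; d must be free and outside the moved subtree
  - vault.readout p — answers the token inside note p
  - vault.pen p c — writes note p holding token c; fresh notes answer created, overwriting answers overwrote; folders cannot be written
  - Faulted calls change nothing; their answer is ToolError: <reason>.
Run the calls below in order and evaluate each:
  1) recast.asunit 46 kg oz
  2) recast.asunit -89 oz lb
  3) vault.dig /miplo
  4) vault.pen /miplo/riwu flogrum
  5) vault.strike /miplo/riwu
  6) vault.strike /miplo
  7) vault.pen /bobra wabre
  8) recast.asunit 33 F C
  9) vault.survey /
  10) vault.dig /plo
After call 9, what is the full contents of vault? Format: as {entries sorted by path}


Using asunit with v→46, u_from→kg, u_to→oz, — result: 73600000000/45359237.
Invoking asunit with v→-89, u_from→oz, u_to→lb, — result: -89/16.
I call dig with p→/miplo: ok.
Invoking pen with p→/miplo/riwu, c→flogrum, — result: created.
I run strike with p→/miplo/riwu, and observe ok.
Next I call strike with p→/miplo: ok.
Now I run pen with p→/bobra, c→wabre, → created.
I try asunit with v→33, u_from→F, u_to→C, and see 5/9.
I use survey with p→/, yielding [bobra].
Using dig with p→/plo, — result: ok.

Answer: {bobra=wabre}


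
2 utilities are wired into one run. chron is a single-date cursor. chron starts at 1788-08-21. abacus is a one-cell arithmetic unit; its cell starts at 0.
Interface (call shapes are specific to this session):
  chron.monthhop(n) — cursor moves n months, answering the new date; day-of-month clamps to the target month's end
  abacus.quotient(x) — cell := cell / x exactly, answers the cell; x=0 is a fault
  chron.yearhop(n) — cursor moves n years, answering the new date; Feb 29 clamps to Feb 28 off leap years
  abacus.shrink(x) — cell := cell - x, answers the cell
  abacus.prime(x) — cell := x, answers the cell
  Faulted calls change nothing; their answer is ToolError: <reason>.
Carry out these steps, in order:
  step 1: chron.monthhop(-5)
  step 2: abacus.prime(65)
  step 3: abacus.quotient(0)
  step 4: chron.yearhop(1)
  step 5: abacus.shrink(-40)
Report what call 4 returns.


Answer: 1789-03-21

Derivation:
% 1. chron.monthhop(n: -5) : 1788-03-21
% 2. abacus.prime(x: 65) : 65
% 3. abacus.quotient(x: 0) : ToolError: division by zero
% 4. chron.yearhop(n: 1) : 1789-03-21
% 5. abacus.shrink(x: -40) : 105


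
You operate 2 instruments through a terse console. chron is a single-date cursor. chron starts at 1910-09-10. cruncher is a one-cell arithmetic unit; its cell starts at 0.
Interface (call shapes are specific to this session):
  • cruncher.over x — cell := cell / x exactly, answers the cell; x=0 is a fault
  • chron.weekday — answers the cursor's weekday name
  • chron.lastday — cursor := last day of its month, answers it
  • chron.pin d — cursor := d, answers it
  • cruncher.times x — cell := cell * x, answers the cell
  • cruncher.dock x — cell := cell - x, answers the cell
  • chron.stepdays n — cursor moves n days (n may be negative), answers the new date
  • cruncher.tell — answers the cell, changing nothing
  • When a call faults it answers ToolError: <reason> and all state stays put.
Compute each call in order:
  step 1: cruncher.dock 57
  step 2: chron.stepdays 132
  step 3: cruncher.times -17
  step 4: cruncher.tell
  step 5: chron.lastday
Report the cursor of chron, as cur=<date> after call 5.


Answer: cur=1911-01-31

Derivation:
Now I run cruncher.dock on x=57, and observe -57.
Then chron.stepdays on n=132, → 1911-01-20.
I use cruncher.times on x=-17: 969.
Calling cruncher.tell, giving 969.
Now I run chron.lastday, giving 1911-01-31.


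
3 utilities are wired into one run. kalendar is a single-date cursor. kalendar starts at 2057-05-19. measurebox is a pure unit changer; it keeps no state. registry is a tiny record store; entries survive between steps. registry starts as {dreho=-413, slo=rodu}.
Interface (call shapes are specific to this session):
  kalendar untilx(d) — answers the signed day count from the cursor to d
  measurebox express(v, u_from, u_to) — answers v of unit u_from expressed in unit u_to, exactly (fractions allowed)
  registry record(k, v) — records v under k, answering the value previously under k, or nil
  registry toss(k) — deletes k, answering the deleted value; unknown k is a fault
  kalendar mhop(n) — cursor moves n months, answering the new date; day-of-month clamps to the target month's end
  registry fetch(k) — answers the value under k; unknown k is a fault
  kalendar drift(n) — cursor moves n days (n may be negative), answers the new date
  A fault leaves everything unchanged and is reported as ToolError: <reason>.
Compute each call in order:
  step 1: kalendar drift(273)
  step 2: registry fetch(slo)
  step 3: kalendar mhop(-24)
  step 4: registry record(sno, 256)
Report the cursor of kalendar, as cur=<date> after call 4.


Answer: cur=2056-02-16

Derivation:
Then kalendar drift on n: 273, — result: 2058-02-16.
Invoking registry fetch on k: slo, and get rodu.
Invoking kalendar mhop on n: -24: 2056-02-16.
Invoking registry record on k: sno, v: 256, which returns nil.


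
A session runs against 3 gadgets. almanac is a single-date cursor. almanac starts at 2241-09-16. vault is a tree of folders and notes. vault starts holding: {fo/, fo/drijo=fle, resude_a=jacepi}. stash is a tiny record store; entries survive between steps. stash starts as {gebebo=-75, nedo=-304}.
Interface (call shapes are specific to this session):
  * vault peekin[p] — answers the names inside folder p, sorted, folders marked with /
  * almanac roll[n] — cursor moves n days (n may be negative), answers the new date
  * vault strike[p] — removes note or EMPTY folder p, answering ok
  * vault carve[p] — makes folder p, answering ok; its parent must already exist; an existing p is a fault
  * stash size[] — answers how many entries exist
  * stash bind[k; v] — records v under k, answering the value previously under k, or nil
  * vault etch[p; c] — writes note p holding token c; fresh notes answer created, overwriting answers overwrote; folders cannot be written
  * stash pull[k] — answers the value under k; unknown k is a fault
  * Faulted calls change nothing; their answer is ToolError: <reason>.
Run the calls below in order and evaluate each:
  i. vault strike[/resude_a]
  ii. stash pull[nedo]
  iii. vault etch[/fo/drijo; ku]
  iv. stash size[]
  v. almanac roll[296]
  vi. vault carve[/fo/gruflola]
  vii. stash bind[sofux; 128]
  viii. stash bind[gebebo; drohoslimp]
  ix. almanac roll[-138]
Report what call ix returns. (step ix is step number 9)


;; 1. vault strike(p→/resude_a) ~> ok
;; 2. stash pull(k→nedo) ~> -304
;; 3. vault etch(p→/fo/drijo, c→ku) ~> overwrote
;; 4. stash size() ~> 2
;; 5. almanac roll(n→296) ~> 2242-07-09
;; 6. vault carve(p→/fo/gruflola) ~> ok
;; 7. stash bind(k→sofux, v→128) ~> nil
;; 8. stash bind(k→gebebo, v→drohoslimp) ~> -75
;; 9. almanac roll(n→-138) ~> 2242-02-21

Answer: 2242-02-21


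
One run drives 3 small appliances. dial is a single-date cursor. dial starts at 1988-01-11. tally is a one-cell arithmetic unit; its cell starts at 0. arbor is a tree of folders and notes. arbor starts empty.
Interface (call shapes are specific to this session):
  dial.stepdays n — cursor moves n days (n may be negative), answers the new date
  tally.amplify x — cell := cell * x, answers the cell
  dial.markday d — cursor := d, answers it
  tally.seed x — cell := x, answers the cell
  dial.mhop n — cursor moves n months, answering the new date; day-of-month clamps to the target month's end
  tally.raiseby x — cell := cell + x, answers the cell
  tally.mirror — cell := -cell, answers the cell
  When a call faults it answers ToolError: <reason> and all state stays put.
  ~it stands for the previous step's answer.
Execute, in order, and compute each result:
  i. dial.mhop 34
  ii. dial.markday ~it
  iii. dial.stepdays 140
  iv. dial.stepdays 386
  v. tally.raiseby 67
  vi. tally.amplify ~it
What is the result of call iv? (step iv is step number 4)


Answer: 1992-04-20

Derivation:
I try mhop(34), and get 1990-11-11.
Then markday(~it), and get 1990-11-11.
Calling stepdays(140), and see 1991-03-31.
Then stepdays(386), giving 1992-04-20.
Using raiseby(67), — result: 67.
I use amplify(~it), giving 4489.


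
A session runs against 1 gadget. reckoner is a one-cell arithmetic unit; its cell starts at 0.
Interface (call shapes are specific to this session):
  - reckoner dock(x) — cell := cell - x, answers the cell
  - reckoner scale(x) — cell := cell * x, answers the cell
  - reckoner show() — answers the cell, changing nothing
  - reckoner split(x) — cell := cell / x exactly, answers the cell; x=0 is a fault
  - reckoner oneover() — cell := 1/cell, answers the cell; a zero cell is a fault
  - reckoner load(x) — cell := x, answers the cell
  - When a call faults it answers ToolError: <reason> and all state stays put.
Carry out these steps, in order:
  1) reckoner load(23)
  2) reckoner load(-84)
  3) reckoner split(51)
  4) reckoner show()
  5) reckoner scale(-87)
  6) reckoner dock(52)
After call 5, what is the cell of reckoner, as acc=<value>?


% 1. reckoner load(x→23) : 23
% 2. reckoner load(x→-84) : -84
% 3. reckoner split(x→51) : -28/17
% 4. reckoner show() : -28/17
% 5. reckoner scale(x→-87) : 2436/17
% 6. reckoner dock(x→52) : 1552/17

Answer: acc=2436/17


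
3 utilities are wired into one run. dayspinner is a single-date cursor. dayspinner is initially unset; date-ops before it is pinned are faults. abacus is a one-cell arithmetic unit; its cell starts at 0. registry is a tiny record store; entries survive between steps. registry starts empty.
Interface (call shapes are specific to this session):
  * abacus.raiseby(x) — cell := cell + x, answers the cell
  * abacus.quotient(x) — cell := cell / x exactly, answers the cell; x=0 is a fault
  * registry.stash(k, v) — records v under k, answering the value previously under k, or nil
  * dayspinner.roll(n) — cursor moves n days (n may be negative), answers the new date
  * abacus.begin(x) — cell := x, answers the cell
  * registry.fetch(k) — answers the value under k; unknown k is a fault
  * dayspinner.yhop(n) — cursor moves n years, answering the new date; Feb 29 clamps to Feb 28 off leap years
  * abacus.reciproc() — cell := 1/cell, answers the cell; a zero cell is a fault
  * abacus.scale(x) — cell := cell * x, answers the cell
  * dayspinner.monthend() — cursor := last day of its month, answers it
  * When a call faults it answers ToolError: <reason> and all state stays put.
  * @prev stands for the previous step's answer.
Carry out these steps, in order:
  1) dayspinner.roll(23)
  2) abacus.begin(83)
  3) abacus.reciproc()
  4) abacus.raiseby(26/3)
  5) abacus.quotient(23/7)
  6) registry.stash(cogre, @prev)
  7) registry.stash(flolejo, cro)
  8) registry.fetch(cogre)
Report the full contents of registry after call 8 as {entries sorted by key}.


Answer: {cogre=15127/5727, flolejo=cro}

Derivation:
Do: dayspinner.roll[n='23']
See: ToolError: no date set
Do: abacus.begin[x='83']
See: 83
Do: abacus.reciproc[]
See: 1/83
Do: abacus.raiseby[x='26/3']
See: 2161/249
Do: abacus.quotient[x='23/7']
See: 15127/5727
Do: registry.stash[k='cogre'; v='@prev']
See: nil
Do: registry.stash[k='flolejo'; v='cro']
See: nil
Do: registry.fetch[k='cogre']
See: 15127/5727


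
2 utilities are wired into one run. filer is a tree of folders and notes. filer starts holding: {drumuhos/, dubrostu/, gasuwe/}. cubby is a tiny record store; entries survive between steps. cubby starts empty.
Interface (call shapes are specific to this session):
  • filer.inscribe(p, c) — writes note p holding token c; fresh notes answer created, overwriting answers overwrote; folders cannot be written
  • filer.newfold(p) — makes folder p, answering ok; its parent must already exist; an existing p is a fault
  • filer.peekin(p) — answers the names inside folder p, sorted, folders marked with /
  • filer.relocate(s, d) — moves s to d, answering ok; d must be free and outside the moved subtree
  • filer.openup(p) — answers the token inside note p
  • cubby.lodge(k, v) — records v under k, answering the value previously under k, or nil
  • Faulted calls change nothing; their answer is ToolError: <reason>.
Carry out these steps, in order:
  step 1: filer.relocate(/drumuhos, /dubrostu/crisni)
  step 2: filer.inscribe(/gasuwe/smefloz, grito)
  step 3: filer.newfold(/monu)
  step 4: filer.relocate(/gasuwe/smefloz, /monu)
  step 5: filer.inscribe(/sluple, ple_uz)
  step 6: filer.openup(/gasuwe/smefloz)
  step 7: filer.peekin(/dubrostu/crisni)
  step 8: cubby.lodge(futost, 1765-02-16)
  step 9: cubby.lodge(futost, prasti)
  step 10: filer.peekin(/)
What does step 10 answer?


Answer: [dubrostu/, gasuwe/, monu/, sluple]

Derivation:
-> relocate(/drumuhos, /dubrostu/crisni)
<- ok
-> inscribe(/gasuwe/smefloz, grito)
<- created
-> newfold(/monu)
<- ok
-> relocate(/gasuwe/smefloz, /monu)
<- ToolError: exists
-> inscribe(/sluple, ple_uz)
<- created
-> openup(/gasuwe/smefloz)
<- grito
-> peekin(/dubrostu/crisni)
<- []
-> lodge(futost, 1765-02-16)
<- nil
-> lodge(futost, prasti)
<- 1765-02-16
-> peekin(/)
<- [dubrostu/, gasuwe/, monu/, sluple]


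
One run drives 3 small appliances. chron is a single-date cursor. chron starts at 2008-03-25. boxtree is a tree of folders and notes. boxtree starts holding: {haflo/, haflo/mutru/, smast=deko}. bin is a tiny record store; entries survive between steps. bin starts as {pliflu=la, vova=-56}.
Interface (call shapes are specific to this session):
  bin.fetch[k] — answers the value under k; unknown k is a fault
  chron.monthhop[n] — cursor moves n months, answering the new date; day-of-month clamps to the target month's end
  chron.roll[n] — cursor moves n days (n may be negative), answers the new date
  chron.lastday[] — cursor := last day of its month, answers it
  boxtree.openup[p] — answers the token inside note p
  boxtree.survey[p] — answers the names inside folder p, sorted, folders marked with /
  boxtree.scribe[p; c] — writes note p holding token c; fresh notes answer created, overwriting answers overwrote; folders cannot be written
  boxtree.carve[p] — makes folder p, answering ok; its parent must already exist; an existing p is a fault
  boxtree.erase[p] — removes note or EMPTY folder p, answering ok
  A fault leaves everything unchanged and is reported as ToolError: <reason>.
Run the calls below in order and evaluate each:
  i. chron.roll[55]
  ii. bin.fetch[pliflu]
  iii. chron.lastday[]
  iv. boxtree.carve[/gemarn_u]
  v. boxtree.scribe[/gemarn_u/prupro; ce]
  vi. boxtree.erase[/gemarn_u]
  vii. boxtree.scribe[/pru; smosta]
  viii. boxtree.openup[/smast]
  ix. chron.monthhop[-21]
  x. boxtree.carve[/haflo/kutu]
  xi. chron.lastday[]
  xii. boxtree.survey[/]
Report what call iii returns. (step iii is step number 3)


Answer: 2008-05-31

Derivation:
! 1. chron.roll(n: 55) => 2008-05-19
! 2. bin.fetch(k: pliflu) => la
! 3. chron.lastday() => 2008-05-31
! 4. boxtree.carve(p: /gemarn_u) => ok
! 5. boxtree.scribe(p: /gemarn_u/prupro, c: ce) => created
! 6. boxtree.erase(p: /gemarn_u) => ToolError: not empty
! 7. boxtree.scribe(p: /pru, c: smosta) => created
! 8. boxtree.openup(p: /smast) => deko
! 9. chron.monthhop(n: -21) => 2006-08-31
! 10. boxtree.carve(p: /haflo/kutu) => ok
! 11. chron.lastday() => 2006-08-31
! 12. boxtree.survey(p: /) => [gemarn_u/, haflo/, pru, smast]


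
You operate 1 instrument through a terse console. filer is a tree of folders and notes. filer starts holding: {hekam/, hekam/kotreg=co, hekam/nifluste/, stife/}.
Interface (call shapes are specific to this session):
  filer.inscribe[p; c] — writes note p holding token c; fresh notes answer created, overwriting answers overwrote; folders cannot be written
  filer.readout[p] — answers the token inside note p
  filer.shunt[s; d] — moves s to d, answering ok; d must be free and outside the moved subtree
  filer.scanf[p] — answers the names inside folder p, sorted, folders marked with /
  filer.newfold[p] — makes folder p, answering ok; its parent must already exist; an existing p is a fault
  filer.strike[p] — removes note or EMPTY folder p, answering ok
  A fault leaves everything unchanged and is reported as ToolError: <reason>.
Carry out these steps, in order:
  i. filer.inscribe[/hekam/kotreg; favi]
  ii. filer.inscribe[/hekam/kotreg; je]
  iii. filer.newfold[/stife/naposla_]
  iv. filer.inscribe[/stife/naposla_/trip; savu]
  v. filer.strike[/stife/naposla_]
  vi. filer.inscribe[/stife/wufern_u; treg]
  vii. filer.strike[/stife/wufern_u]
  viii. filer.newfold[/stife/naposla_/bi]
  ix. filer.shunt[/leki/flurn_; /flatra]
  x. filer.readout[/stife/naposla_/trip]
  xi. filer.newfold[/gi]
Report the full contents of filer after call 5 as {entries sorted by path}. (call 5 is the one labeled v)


Answer: {hekam/, hekam/kotreg=je, hekam/nifluste/, stife/, stife/naposla_/, stife/naposla_/trip=savu}

Derivation:
Do: inscribe[p: /hekam/kotreg; c: favi]
See: overwrote
Do: inscribe[p: /hekam/kotreg; c: je]
See: overwrote
Do: newfold[p: /stife/naposla_]
See: ok
Do: inscribe[p: /stife/naposla_/trip; c: savu]
See: created
Do: strike[p: /stife/naposla_]
See: ToolError: not empty
Do: inscribe[p: /stife/wufern_u; c: treg]
See: created
Do: strike[p: /stife/wufern_u]
See: ok
Do: newfold[p: /stife/naposla_/bi]
See: ok
Do: shunt[s: /leki/flurn_; d: /flatra]
See: ToolError: not found
Do: readout[p: /stife/naposla_/trip]
See: savu
Do: newfold[p: /gi]
See: ok


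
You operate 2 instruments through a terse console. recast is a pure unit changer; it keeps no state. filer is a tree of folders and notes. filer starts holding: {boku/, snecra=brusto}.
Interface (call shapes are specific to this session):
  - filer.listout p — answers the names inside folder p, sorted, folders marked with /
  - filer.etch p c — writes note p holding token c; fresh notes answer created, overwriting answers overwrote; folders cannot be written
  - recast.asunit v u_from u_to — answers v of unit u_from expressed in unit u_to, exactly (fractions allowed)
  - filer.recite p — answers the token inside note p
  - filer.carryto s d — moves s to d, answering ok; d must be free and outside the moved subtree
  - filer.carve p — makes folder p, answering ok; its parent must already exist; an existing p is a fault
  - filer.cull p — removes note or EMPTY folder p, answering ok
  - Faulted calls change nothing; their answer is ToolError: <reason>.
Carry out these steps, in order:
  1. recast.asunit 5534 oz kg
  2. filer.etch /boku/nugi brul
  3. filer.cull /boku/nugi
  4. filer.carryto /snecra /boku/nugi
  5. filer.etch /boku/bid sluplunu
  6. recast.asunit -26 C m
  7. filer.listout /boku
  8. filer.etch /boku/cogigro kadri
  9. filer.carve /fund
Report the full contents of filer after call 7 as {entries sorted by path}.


Answer: {boku/, boku/bid=sluplunu, boku/nugi=brusto}

Derivation:
Now I run recast.asunit passing v→5534, u_from→oz, u_to→kg, giving 125509008779/800000000.
Next I call filer.etch passing p→/boku/nugi, c→brul, and see created.
Using filer.cull passing p→/boku/nugi, and see ok.
Calling filer.carryto passing s→/snecra, d→/boku/nugi, and see ok.
Next I call filer.etch passing p→/boku/bid, c→sluplunu, yielding created.
I run recast.asunit passing v→-26, u_from→C, u_to→m: ToolError: incompatible units.
I use filer.listout passing p→/boku, yielding [bid, nugi].
I call filer.etch passing p→/boku/cogigro, c→kadri, and see created.
I try filer.carve passing p→/fund: ok.


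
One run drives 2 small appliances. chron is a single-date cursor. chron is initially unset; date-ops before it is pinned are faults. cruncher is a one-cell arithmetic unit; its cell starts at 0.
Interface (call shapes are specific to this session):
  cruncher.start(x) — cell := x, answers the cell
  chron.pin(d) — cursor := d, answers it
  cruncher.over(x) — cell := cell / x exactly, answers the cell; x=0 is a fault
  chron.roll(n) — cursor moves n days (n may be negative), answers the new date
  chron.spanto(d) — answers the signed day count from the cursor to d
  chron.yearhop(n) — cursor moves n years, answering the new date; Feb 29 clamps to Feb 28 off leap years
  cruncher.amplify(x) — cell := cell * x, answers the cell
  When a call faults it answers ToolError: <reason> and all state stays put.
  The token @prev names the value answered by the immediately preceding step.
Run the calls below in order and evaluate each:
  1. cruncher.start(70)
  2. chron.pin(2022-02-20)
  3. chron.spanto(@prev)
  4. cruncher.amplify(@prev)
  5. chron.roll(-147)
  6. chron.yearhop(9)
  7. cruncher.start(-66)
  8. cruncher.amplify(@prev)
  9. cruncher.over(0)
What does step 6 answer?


Next I call cruncher.start(x=70), and get 70.
Using chron.pin(d=2022-02-20), which returns 2022-02-20.
Using chron.spanto(d=@prev), giving 0.
I use cruncher.amplify(x=@prev), and observe 0.
Calling chron.roll(n=-147), and observe 2021-09-26.
Now I run chron.yearhop(n=9): 2030-09-26.
Using cruncher.start(x=-66), → -66.
Next I call cruncher.amplify(x=@prev), yielding 4356.
I use cruncher.over(x=0), → ToolError: division by zero.

Answer: 2030-09-26


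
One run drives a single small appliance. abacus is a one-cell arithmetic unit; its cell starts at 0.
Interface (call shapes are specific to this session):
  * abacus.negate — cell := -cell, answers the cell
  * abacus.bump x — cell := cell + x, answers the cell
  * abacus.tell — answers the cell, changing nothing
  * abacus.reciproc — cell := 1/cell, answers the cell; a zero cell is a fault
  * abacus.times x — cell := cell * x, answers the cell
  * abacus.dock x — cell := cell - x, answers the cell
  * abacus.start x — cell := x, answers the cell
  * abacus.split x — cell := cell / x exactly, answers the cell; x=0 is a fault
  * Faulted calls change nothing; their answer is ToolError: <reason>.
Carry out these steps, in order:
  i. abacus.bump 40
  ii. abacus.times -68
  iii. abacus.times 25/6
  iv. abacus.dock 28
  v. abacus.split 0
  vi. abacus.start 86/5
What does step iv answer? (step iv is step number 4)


Do: abacus.bump[40]
See: 40
Do: abacus.times[-68]
See: -2720
Do: abacus.times[25/6]
See: -34000/3
Do: abacus.dock[28]
See: -34084/3
Do: abacus.split[0]
See: ToolError: division by zero
Do: abacus.start[86/5]
See: 86/5

Answer: -34084/3


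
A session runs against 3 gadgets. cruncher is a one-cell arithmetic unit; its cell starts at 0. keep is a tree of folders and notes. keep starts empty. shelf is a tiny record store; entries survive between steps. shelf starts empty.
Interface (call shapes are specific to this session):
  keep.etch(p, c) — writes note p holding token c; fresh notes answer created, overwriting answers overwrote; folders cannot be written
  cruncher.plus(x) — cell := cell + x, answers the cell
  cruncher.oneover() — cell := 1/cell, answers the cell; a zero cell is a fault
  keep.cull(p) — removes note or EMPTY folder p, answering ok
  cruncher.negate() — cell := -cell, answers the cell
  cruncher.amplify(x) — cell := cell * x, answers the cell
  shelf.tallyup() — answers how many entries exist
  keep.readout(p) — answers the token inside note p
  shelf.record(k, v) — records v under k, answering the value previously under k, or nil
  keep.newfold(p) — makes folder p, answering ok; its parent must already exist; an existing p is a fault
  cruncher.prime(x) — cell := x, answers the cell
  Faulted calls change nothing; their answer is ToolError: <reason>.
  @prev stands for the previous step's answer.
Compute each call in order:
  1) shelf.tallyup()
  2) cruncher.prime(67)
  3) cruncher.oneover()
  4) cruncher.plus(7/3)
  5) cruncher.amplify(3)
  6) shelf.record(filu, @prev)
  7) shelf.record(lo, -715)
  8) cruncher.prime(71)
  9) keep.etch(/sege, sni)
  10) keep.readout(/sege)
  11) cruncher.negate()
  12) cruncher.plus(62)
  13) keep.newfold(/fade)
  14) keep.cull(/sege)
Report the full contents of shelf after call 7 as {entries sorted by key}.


Answer: {filu=472/67, lo=-715}

Derivation:
[in] tallyup
  0
[in] prime x='67'
  67
[in] oneover
  1/67
[in] plus x='7/3'
  472/201
[in] amplify x='3'
  472/67
[in] record k='filu' v='@prev'
  nil
[in] record k='lo' v='-715'
  nil
[in] prime x='71'
  71
[in] etch p='/sege' c='sni'
  created
[in] readout p='/sege'
  sni
[in] negate
  -71
[in] plus x='62'
  -9
[in] newfold p='/fade'
  ok
[in] cull p='/sege'
  ok


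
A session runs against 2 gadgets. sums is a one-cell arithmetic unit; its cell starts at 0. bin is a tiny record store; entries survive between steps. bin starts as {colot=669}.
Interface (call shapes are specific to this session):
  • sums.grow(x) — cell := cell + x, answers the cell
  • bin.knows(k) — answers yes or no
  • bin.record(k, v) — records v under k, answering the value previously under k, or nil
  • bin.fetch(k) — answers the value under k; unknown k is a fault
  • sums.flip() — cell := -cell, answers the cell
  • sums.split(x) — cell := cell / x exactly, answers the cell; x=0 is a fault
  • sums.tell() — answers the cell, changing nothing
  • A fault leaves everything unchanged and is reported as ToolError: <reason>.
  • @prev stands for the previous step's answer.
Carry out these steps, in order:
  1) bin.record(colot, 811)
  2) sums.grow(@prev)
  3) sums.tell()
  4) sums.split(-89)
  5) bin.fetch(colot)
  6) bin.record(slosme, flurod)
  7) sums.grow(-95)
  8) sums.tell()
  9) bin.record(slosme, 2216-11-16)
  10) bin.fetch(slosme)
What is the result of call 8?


Answer: -9124/89

Derivation:
Next I call record(colot, 811), and get 669.
Calling grow(@prev), and observe 669.
I invoke tell(), and observe 669.
Using split(-89), and observe -669/89.
I invoke fetch(colot), — result: 811.
Next I call record(slosme, flurod), → nil.
I use grow(-95), and observe -9124/89.
I invoke tell(), — result: -9124/89.
Then record(slosme, 2216-11-16), and observe flurod.
Calling fetch(slosme), and get 2216-11-16.
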